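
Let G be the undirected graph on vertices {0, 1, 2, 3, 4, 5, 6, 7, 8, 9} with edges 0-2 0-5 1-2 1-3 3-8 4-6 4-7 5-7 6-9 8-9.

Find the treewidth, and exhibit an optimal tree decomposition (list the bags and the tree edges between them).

Treewidth 2.
Bags: B1 = {1, 2, 3}  B2 = {0, 2, 3}  B3 = {0, 3, 5}  B4 = {3, 5, 7}  B5 = {3, 4, 7}  B6 = {3, 4, 6}  B7 = {3, 6, 9}  B8 = {3, 8, 9}
Tree: B1–B2, B2–B3, B3–B4, B4–B5, B5–B6, B6–B7, B7–B8

The largest bag has 3 vertices, giving width 2; this decomposition certifies tw(G) ≤ 2. Since 3–1–2–0–5–7–4–6–9–8–3 is a cycle in G, G is not acyclic. Forests are exactly the graphs of treewidth ≤ 1, so tw(G) ≥ 2. Combining the bounds, tw(G) = 2.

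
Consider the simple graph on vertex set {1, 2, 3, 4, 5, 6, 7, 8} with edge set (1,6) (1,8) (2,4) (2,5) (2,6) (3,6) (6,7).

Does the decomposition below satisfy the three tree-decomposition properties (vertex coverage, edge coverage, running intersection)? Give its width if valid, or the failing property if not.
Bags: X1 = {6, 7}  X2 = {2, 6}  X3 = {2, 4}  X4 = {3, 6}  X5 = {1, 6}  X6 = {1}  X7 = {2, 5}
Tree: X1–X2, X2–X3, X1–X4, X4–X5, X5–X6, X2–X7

No — vertex 8 appears in no bag.

A tree decomposition must satisfy three properties: every vertex lies in some bag; for every edge, both endpoints lie together in some bag; and for every vertex, the bags containing it form a connected subtree. Here vertex 8 appears in no bag, so the decomposition is invalid.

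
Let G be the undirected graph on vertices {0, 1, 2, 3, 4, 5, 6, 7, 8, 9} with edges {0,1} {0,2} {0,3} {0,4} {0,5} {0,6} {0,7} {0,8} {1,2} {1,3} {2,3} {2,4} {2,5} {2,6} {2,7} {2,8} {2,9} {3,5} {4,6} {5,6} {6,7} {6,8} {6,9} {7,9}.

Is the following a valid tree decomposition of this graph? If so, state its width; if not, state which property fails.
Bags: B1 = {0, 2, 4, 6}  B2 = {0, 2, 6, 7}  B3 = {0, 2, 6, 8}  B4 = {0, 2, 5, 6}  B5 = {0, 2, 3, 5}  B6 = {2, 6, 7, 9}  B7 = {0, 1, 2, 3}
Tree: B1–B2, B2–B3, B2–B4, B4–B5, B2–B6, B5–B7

Yes; width 3.

Checking the three conditions: (i) the bags cover all of {0, 1, 2, 3, 4, 5, 6, 7, 8, 9}; (ii) for each edge, some bag contains both endpoints; (iii) the bags containing any fixed vertex form a subtree. All hold, so the decomposition is valid with width 4 − 1 = 3.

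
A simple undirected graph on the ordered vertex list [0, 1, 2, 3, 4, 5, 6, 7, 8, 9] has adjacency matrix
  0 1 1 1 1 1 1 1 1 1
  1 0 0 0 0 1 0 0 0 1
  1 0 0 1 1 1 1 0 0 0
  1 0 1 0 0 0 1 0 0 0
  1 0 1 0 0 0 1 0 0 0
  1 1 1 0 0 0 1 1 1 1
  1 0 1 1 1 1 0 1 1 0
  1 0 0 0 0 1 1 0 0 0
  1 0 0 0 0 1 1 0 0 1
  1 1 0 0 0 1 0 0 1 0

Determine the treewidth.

3

A width-3 tree decomposition is:
Bags: B1 = {0, 2, 5, 6}  B2 = {0, 5, 6, 8}  B3 = {0, 5, 8, 9}  B4 = {0, 5, 6, 7}  B5 = {0, 2, 4, 6}  B6 = {0, 1, 5, 9}  B7 = {0, 2, 3, 6}
Tree: B1–B2, B2–B3, B1–B4, B1–B5, B3–B6, B5–B7
Each bag holds 4 vertices, so the decomposition has width 3, which upper-bounds the treewidth. On the other hand G contains the 4-clique {0, 2, 3, 6}. A clique must lie in a single bag of any decomposition, so no decomposition can have width below 3. Combining the bounds, tw(G) = 3.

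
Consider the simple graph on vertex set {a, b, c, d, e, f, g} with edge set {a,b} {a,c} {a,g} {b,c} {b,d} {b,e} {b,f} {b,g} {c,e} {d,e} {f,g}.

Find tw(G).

A width-2 tree decomposition is:
Bags: B1 = {b, d, e}  B2 = {b, c, e}  B3 = {a, b, c}  B4 = {a, b, g}  B5 = {b, f, g}
Tree: B1–B2, B2–B3, B3–B4, B4–B5
The largest bag has 3 vertices, giving width 2; this decomposition certifies tw(G) ≤ 2. On the other hand G contains the 3-clique {b, d, e}. A clique must lie in a single bag of any decomposition, so no decomposition can have width below 2. Therefore the treewidth is 2.

2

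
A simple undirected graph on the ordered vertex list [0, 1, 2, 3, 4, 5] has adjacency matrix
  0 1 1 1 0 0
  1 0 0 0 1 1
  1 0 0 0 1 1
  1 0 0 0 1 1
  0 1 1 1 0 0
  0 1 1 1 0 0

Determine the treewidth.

A width-3 tree decomposition is:
Bags: B1 = {0, 1, 2, 3}  B2 = {1, 2, 3, 4}  B3 = {1, 2, 3, 5}
Tree: B1–B2, B2–B3
The largest bag has 4 vertices, giving width 3; this decomposition certifies tw(G) ≤ 3. For the lower bound: the 4 vertex sets {0,2}, {3,4}, {1}, {5} are disjoint, each induces a connected subgraph, and every pair is joined by at least one edge of G. Contracting each set to a single vertex therefore yields K_{4} as a minor, and since treewidth is minor-monotone, tw(G) ≥ tw(K_{4}) = 3. Therefore the treewidth is 3.

3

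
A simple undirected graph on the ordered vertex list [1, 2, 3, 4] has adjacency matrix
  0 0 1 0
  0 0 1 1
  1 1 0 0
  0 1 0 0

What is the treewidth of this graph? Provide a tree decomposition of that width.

Treewidth 1.
One optimal decomposition is:
Bags: B1 = {2, 4}  B2 = {2, 3}  B3 = {1, 3}
Tree: B1–B2, B2–B3

Every bag has size at most 2, so the width is 2 − 1 = 1 and tw(G) ≤ 1. G has an edge, so its treewidth is at least 1. Hence tw(G) = 1 exactly.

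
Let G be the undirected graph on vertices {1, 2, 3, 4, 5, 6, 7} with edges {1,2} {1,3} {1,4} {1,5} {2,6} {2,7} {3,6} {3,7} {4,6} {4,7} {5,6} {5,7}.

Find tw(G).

A width-3 tree decomposition is:
Bags: B1 = {1, 4, 6, 7}  B2 = {1, 2, 6, 7}  B3 = {1, 5, 6, 7}  B4 = {1, 3, 6, 7}
Tree: B1–B2, B2–B3, B3–B4
Every bag has size at most 4, so the width is 4 − 1 = 3 and tw(G) ≤ 3. For the lower bound: the 4 vertex sets {4,6}, {2,7}, {1}, {5} are disjoint, each induces a connected subgraph, and every pair is joined by at least one edge of G. Contracting each set to a single vertex therefore yields K_{4} as a minor, and since treewidth is minor-monotone, tw(G) ≥ tw(K_{4}) = 3. Hence tw(G) = 3 exactly.

3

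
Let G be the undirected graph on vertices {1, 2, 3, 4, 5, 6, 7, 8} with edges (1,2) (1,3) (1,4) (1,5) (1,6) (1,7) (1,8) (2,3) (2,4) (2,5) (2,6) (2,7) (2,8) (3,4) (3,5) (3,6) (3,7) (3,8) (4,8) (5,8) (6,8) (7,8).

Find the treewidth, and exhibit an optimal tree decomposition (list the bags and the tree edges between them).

Every bag has size at most 5, so the width is 5 − 1 = 4 and tw(G) ≤ 4. Conversely, {1, 2, 3, 4, 8} is a clique of size 5, and the vertices of any clique must share a bag in every tree decomposition; so some bag has ≥ 5 vertices and tw(G) ≥ 4. Therefore the treewidth is 4.

Treewidth 4.
One such decomposition:
Bags: B1 = {1, 2, 3, 7, 8}  B2 = {1, 2, 3, 5, 8}  B3 = {1, 2, 3, 4, 8}  B4 = {1, 2, 3, 6, 8}
Tree: B1–B2, B1–B3, B3–B4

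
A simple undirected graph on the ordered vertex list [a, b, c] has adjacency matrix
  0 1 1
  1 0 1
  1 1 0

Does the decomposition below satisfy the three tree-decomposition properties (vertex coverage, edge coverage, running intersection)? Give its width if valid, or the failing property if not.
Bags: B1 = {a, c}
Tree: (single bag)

A tree decomposition must satisfy three properties: every vertex lies in some bag; for every edge, both endpoints lie together in some bag; and for every vertex, the bags containing it form a connected subtree. Here vertex b appears in no bag, so the decomposition is invalid.

No — vertex b appears in no bag.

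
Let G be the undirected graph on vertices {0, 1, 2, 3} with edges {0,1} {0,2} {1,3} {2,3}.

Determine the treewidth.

A width-2 tree decomposition is:
Bags: B1 = {0, 1, 3}  B2 = {0, 2, 3}
Tree: B1–B2
Every bag has size at most 3, so the width is 3 − 1 = 2 and tw(G) ≤ 2. For the lower bound, G contains the cycle 0–1–3–2–0, so G is not a forest; only forests have treewidth ≤ 1, hence tw(G) ≥ 2. Combining the bounds, tw(G) = 2.

2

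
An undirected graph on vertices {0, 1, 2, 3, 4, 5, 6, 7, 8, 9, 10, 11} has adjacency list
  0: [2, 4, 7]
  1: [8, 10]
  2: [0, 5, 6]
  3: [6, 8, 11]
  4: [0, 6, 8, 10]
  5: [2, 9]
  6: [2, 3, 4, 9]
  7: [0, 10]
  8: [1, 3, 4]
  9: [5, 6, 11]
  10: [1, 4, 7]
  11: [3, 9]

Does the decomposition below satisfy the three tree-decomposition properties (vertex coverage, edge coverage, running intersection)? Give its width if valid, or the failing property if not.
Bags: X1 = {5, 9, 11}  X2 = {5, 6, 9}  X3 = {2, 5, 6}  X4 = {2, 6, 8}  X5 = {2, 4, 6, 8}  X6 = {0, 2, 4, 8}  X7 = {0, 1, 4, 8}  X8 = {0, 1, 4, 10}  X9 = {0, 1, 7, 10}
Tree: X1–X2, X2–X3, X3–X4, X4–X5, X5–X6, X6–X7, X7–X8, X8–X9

No — vertex 3 appears in no bag.

A tree decomposition must satisfy three properties: every vertex lies in some bag; for every edge, both endpoints lie together in some bag; and for every vertex, the bags containing it form a connected subtree. Here vertex 3 appears in no bag, so the decomposition is invalid.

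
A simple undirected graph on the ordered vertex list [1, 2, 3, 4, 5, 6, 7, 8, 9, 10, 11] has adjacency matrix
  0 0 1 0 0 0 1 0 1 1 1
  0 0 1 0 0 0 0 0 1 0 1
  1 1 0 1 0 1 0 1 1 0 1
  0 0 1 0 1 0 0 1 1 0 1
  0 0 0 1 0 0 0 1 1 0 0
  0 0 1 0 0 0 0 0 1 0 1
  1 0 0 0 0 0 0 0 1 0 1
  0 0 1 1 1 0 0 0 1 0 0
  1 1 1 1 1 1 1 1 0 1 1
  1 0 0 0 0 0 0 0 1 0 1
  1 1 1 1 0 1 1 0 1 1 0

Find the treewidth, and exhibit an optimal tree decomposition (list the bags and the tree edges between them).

Every bag has size at most 4, so the width is 4 − 1 = 3 and tw(G) ≤ 3. For the lower bound, the 4 vertices {3, 4, 8, 9} are pairwise adjacent, and any tree decomposition puts a clique entirely inside one bag — forcing width ≥ 3. The upper and lower bounds meet at 3, so that is the treewidth.

Treewidth 3.
One such decomposition:
Bags: B1 = {3, 4, 9, 11}  B2 = {1, 3, 9, 11}  B3 = {2, 3, 9, 11}  B4 = {1, 7, 9, 11}  B5 = {3, 4, 8, 9}  B6 = {3, 6, 9, 11}  B7 = {1, 9, 10, 11}  B8 = {4, 5, 8, 9}
Tree: B1–B2, B1–B3, B2–B4, B1–B5, B3–B6, B4–B7, B5–B8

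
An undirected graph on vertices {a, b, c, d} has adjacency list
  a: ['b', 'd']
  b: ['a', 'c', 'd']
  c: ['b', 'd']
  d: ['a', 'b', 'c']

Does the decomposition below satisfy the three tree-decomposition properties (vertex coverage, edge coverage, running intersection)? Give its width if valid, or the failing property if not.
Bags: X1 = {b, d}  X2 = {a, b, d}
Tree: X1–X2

A tree decomposition must satisfy three properties: every vertex lies in some bag; for every edge, both endpoints lie together in some bag; and for every vertex, the bags containing it form a connected subtree. Here vertex c appears in no bag, so the decomposition is invalid.

No — vertex c appears in no bag.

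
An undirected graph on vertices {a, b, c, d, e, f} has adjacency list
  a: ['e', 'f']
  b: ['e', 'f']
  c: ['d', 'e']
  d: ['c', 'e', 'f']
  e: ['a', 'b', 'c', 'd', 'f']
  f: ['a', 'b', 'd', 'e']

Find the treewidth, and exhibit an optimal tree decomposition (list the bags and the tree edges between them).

The largest bag has 3 vertices, giving width 2; this decomposition certifies tw(G) ≤ 2. On the other hand G contains the 3-clique {c, d, e}. A clique must lie in a single bag of any decomposition, so no decomposition can have width below 2. Therefore the treewidth is 2.

Treewidth 2.
One such decomposition:
Bags: B1 = {d, e, f}  B2 = {c, d, e}  B3 = {b, e, f}  B4 = {a, e, f}
Tree: B1–B2, B1–B3, B1–B4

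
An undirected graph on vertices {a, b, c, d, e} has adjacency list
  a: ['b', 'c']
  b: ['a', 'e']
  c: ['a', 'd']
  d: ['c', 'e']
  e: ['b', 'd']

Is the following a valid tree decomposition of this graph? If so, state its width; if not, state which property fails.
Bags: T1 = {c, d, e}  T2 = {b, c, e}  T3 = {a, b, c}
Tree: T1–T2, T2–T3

Vertex coverage: the bags together contain {a, b, c, d, e}, the full vertex set. Edge coverage: each edge of G has both endpoints in at least one bag. Running intersection: for every vertex, the bags containing it form a connected subtree. All three properties hold, so this is a valid tree decomposition of width max|bag| − 1 = 2, and hence tw(G) ≤ 2.

Yes; width 2.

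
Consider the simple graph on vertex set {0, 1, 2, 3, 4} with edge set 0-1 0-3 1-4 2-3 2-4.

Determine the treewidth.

2

A width-2 tree decomposition is:
Bags: B1 = {2, 3, 4}  B2 = {1, 3, 4}  B3 = {0, 1, 3}
Tree: B1–B2, B2–B3
The largest bag has 3 vertices, giving width 2; this decomposition certifies tw(G) ≤ 2. Since 3–2–4–1–0–3 is a cycle in G, G is not acyclic. Forests are exactly the graphs of treewidth ≤ 1, so tw(G) ≥ 2. Therefore the treewidth is 2.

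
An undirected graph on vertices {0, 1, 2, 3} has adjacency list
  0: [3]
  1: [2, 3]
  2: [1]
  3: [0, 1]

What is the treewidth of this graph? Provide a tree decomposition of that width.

Every bag has size at most 2, so the width is 2 − 1 = 1 and tw(G) ≤ 1. G has an edge, so its treewidth is at least 1. Therefore the treewidth is 1.

Treewidth 1.
One optimal decomposition is:
Bags: B1 = {1, 2}  B2 = {1, 3}  B3 = {0, 3}
Tree: B1–B2, B2–B3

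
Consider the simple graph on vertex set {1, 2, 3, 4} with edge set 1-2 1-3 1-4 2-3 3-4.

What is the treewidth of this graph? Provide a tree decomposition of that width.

The largest bag has 3 vertices, giving width 2; this decomposition certifies tw(G) ≤ 2. On the other hand G contains the 3-clique {1, 2, 3}. A clique must lie in a single bag of any decomposition, so no decomposition can have width below 2. Therefore the treewidth is 2.

Treewidth 2.
One optimal decomposition is:
Bags: B1 = {1, 2, 3}  B2 = {1, 3, 4}
Tree: B1–B2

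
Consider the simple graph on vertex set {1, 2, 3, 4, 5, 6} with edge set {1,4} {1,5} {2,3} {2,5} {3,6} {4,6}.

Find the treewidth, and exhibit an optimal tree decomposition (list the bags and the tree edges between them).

The largest bag has 3 vertices, giving width 2; this decomposition certifies tw(G) ≤ 2. For the lower bound, G contains the cycle 2–5–1–4–6–3–2, so G is not a forest; only forests have treewidth ≤ 1, hence tw(G) ≥ 2. Therefore the treewidth is 2.

Treewidth 2.
One such decomposition:
Bags: B1 = {1, 2, 5}  B2 = {1, 2, 4}  B3 = {2, 4, 6}  B4 = {2, 3, 6}
Tree: B1–B2, B2–B3, B3–B4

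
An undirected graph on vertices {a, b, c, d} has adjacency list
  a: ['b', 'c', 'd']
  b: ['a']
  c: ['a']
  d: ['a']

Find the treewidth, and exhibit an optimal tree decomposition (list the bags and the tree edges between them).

Treewidth 1.
One optimal decomposition is:
Bags: B1 = {a, c}  B2 = {a, b}  B3 = {a, d}
Tree: B1–B2, B1–B3

Every bag has size at most 2, so the width is 2 − 1 = 1 and tw(G) ≤ 1. G has an edge, so its treewidth is at least 1. Therefore the treewidth is 1.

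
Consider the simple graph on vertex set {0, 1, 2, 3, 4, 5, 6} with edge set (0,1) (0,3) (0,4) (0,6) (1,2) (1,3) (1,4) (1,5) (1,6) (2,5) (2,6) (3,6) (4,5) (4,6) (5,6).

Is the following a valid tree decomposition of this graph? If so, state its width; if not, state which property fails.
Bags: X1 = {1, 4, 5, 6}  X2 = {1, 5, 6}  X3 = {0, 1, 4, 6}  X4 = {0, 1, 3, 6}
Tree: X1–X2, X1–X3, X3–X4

A tree decomposition must satisfy three properties: every vertex lies in some bag; for every edge, both endpoints lie together in some bag; and for every vertex, the bags containing it form a connected subtree. Here vertex 2 appears in no bag, so the decomposition is invalid.

No — vertex 2 appears in no bag.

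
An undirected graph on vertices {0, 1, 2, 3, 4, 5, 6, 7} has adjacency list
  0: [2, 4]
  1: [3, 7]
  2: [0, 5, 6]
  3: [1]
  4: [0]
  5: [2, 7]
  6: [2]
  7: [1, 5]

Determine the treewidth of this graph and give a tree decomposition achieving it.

Each bag holds 2 vertices, so the decomposition has width 1, which upper-bounds the treewidth. Since G has at least one edge (e.g. 0–2), it is not an edgeless graph, so tw(G) ≥ 1. Hence tw(G) = 1 exactly.

Treewidth 1.
One such decomposition:
Bags: B1 = {0, 2}  B2 = {0, 4}  B3 = {2, 5}  B4 = {5, 7}  B5 = {2, 6}  B6 = {1, 7}  B7 = {1, 3}
Tree: B1–B2, B1–B3, B3–B4, B1–B5, B4–B6, B6–B7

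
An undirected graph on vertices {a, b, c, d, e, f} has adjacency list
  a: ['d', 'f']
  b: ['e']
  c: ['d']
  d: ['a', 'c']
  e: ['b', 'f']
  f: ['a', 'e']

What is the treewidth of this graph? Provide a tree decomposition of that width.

Treewidth 1.
One such decomposition:
Bags: B1 = {c, d}  B2 = {a, d}  B3 = {a, f}  B4 = {e, f}  B5 = {b, e}
Tree: B1–B2, B2–B3, B3–B4, B4–B5

Each bag holds 2 vertices, so the decomposition has width 1, which upper-bounds the treewidth. Any graph with an edge has treewidth ≥ 1, and G has the edge c–d. The upper and lower bounds meet at 1, so that is the treewidth.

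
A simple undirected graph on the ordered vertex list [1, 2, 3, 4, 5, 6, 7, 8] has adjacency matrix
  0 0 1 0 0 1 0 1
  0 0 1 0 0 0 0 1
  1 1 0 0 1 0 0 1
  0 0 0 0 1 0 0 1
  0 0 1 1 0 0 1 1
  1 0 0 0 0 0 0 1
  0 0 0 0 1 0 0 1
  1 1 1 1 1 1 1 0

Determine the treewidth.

2

A width-2 tree decomposition is:
Bags: B1 = {5, 7, 8}  B2 = {3, 5, 8}  B3 = {4, 5, 8}  B4 = {1, 3, 8}  B5 = {1, 6, 8}  B6 = {2, 3, 8}
Tree: B1–B2, B2–B3, B2–B4, B4–B5, B4–B6
The largest bag has 3 vertices, giving width 2; this decomposition certifies tw(G) ≤ 2. For the lower bound, the 3 vertices {1, 3, 8} are pairwise adjacent, and any tree decomposition puts a clique entirely inside one bag — forcing width ≥ 2. The upper and lower bounds meet at 2, so that is the treewidth.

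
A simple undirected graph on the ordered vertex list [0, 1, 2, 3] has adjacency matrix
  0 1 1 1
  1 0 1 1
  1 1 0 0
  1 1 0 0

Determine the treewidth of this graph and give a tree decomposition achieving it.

Each bag holds 3 vertices, so the decomposition has width 2, which upper-bounds the treewidth. For the lower bound, the 3 vertices {0, 1, 2} are pairwise adjacent, and any tree decomposition puts a clique entirely inside one bag — forcing width ≥ 2. Combining the bounds, tw(G) = 2.

Treewidth 2.
One such decomposition:
Bags: B1 = {0, 1, 2}  B2 = {0, 1, 3}
Tree: B1–B2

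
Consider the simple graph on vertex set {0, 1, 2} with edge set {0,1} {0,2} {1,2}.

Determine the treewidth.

A width-2 tree decomposition is:
Bags: B1 = {0, 1, 2}
Tree: (single bag)
With just one bag of size 3, the width is 3 − 1 = 2, so tw(G) ≤ 2. For the lower bound, the 3 vertices {0, 1, 2} are pairwise adjacent, and any tree decomposition puts a clique entirely inside one bag — forcing width ≥ 2. The upper and lower bounds meet at 2, so that is the treewidth.

2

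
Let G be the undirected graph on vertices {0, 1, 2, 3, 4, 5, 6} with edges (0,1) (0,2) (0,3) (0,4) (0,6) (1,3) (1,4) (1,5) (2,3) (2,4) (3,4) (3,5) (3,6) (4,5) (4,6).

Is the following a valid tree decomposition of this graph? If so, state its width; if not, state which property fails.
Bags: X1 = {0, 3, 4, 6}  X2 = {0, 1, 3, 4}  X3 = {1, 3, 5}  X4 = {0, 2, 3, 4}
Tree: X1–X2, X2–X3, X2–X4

No — edge (4,5) lies in no bag.

A tree decomposition must satisfy three properties: every vertex lies in some bag; for every edge, both endpoints lie together in some bag; and for every vertex, the bags containing it form a connected subtree. Here edge (4,5) lies in no bag, so the decomposition is invalid.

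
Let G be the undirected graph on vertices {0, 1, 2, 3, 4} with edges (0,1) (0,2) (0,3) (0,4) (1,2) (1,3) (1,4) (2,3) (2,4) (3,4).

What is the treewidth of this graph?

4

A width-4 tree decomposition is:
Bags: B1 = {0, 1, 2, 3, 4}
Tree: (single bag)
With just one bag of size 5, the width is 5 − 1 = 4, so tw(G) ≤ 4. For the lower bound, the 5 vertices {0, 1, 2, 3, 4} are pairwise adjacent, and any tree decomposition puts a clique entirely inside one bag — forcing width ≥ 4. Therefore the treewidth is 4.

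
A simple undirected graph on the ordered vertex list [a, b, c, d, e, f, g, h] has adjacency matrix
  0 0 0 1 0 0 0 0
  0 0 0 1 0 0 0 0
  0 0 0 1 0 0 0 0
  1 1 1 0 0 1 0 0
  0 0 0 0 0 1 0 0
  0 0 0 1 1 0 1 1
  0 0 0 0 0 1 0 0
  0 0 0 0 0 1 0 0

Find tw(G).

1

A width-1 tree decomposition is:
Bags: B1 = {a, d}  B2 = {d, f}  B3 = {f, h}  B4 = {c, d}  B5 = {b, d}  B6 = {e, f}  B7 = {f, g}
Tree: B1–B2, B2–B3, B2–B4, B4–B5, B2–B6, B2–B7
Each bag holds 2 vertices, so the decomposition has width 1, which upper-bounds the treewidth. Since G has at least one edge (e.g. a–d), it is not an edgeless graph, so tw(G) ≥ 1. Therefore the treewidth is 1.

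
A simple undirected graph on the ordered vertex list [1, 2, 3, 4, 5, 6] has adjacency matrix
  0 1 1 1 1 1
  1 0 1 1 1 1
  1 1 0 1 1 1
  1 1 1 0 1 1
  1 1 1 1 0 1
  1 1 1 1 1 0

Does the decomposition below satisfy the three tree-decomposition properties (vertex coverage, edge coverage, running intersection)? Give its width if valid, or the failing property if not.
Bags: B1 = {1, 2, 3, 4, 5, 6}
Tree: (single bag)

Every vertex of G appears in some bag (union = {1, 2, 3, 4, 5, 6}); every edge is covered by a bag; and for each vertex v the set of bags containing v is connected in the bag tree. The decomposition is therefore valid. The largest bag has 6 vertices, so the width is 5.

Yes; width 5.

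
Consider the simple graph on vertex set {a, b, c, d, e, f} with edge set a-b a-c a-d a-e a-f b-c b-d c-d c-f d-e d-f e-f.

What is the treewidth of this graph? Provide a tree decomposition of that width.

Each bag holds 4 vertices, so the decomposition has width 3, which upper-bounds the treewidth. On the other hand G contains the 4-clique {a, d, e, f}. A clique must lie in a single bag of any decomposition, so no decomposition can have width below 3. Combining the bounds, tw(G) = 3.

Treewidth 3.
One such decomposition:
Bags: B1 = {a, d, e, f}  B2 = {a, c, d, f}  B3 = {a, b, c, d}
Tree: B1–B2, B2–B3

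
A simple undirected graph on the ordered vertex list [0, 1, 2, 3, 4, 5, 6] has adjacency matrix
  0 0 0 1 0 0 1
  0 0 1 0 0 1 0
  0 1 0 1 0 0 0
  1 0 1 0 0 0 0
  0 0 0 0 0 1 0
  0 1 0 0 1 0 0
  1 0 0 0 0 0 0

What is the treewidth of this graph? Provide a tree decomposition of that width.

Each bag holds 2 vertices, so the decomposition has width 1, which upper-bounds the treewidth. G has an edge, so its treewidth is at least 1. The upper and lower bounds meet at 1, so that is the treewidth.

Treewidth 1.
One optimal decomposition is:
Bags: B1 = {0, 6}  B2 = {0, 3}  B3 = {2, 3}  B4 = {1, 2}  B5 = {1, 5}  B6 = {4, 5}
Tree: B1–B2, B2–B3, B3–B4, B4–B5, B5–B6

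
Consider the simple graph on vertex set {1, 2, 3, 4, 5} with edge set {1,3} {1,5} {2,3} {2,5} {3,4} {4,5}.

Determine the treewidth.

A width-2 tree decomposition is:
Bags: B1 = {3, 4, 5}  B2 = {2, 3, 5}  B3 = {1, 3, 5}
Tree: B1–B2, B2–B3
Every bag has size at most 3, so the width is 3 − 1 = 2 and tw(G) ≤ 2. Since 4–3–2–5–4 is a cycle in G, G is not acyclic. Forests are exactly the graphs of treewidth ≤ 1, so tw(G) ≥ 2. Hence tw(G) = 2 exactly.

2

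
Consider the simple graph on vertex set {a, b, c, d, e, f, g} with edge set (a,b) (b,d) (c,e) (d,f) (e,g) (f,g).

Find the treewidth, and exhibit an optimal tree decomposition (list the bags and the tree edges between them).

Each bag holds 2 vertices, so the decomposition has width 1, which upper-bounds the treewidth. G has an edge, so its treewidth is at least 1. The upper and lower bounds meet at 1, so that is the treewidth.

Treewidth 1.
One optimal decomposition is:
Bags: B1 = {c, e}  B2 = {e, g}  B3 = {f, g}  B4 = {d, f}  B5 = {b, d}  B6 = {a, b}
Tree: B1–B2, B2–B3, B3–B4, B4–B5, B5–B6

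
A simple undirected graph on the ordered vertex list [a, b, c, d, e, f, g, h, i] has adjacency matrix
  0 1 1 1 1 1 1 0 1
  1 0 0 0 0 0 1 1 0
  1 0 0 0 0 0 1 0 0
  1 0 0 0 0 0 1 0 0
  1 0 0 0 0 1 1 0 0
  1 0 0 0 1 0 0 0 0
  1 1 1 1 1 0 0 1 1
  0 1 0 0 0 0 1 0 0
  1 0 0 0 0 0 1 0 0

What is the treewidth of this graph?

A width-2 tree decomposition is:
Bags: B1 = {a, e, g}  B2 = {a, c, g}  B3 = {a, b, g}  B4 = {b, g, h}  B5 = {a, g, i}  B6 = {a, d, g}  B7 = {a, e, f}
Tree: B1–B2, B1–B3, B3–B4, B2–B5, B5–B6, B1–B7
Every bag has size at most 3, so the width is 3 − 1 = 2 and tw(G) ≤ 2. For the lower bound, the 3 vertices {b, g, h} are pairwise adjacent, and any tree decomposition puts a clique entirely inside one bag — forcing width ≥ 2. Hence tw(G) = 2 exactly.

2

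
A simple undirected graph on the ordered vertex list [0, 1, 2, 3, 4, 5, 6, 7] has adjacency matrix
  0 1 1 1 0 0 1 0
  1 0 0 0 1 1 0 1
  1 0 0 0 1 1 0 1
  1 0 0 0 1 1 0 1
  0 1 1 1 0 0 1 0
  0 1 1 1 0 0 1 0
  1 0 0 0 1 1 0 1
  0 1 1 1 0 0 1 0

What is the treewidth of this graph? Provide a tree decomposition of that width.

Treewidth 4.
One such decomposition:
Bags: B1 = {1, 2, 3, 5, 6}  B2 = {0, 1, 2, 3, 6}  B3 = {1, 2, 3, 6, 7}  B4 = {1, 2, 3, 4, 6}
Tree: B1–B2, B2–B3, B3–B4

Each bag holds 5 vertices, so the decomposition has width 4, which upper-bounds the treewidth. For the lower bound: the 5 vertex sets {1,5}, {0,2}, {6,7}, {3}, {4} are disjoint, each induces a connected subgraph, and every pair is joined by at least one edge of G. Contracting each set to a single vertex therefore yields K_{5} as a minor, and since treewidth is minor-monotone, tw(G) ≥ tw(K_{5}) = 4. Therefore the treewidth is 4.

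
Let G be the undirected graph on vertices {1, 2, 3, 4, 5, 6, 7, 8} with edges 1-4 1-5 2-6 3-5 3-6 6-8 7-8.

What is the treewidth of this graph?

A width-1 tree decomposition is:
Bags: B1 = {1, 5}  B2 = {1, 4}  B3 = {3, 5}  B4 = {3, 6}  B5 = {2, 6}  B6 = {6, 8}  B7 = {7, 8}
Tree: B1–B2, B1–B3, B3–B4, B4–B5, B4–B6, B6–B7
Every bag has size at most 2, so the width is 2 − 1 = 1 and tw(G) ≤ 1. Any graph with an edge has treewidth ≥ 1, and G has the edge 1–5. The upper and lower bounds meet at 1, so that is the treewidth.

1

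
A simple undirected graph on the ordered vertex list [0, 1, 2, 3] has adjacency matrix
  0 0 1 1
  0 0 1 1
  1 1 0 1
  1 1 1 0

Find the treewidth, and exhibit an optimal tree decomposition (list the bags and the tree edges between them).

The largest bag has 3 vertices, giving width 2; this decomposition certifies tw(G) ≤ 2. For the lower bound, the 3 vertices {0, 2, 3} are pairwise adjacent, and any tree decomposition puts a clique entirely inside one bag — forcing width ≥ 2. Therefore the treewidth is 2.

Treewidth 2.
Bags: B1 = {0, 2, 3}  B2 = {1, 2, 3}
Tree: B1–B2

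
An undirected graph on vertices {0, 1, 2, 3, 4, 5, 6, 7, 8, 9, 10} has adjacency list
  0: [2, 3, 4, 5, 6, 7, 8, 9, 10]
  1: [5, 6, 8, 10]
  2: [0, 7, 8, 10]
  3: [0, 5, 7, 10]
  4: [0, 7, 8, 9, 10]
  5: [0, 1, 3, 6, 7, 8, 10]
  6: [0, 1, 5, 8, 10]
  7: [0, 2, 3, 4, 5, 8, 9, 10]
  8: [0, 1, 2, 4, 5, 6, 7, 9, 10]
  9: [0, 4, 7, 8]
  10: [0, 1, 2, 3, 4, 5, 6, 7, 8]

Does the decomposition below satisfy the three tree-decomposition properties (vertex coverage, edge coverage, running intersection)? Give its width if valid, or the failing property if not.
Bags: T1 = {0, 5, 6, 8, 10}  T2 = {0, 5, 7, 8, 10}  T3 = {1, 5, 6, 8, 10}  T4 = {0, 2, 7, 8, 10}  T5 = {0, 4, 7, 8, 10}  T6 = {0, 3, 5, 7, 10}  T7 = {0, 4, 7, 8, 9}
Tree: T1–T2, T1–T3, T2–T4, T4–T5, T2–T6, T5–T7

Yes; width 4.

Vertex coverage: the bags together contain {0, 1, 2, 3, 4, 5, 6, 7, 8, 9, 10}, the full vertex set. Edge coverage: each edge of G has both endpoints in at least one bag. Running intersection: for every vertex, the bags containing it form a connected subtree. All three properties hold, so this is a valid tree decomposition of width max|bag| − 1 = 4, and hence tw(G) ≤ 4.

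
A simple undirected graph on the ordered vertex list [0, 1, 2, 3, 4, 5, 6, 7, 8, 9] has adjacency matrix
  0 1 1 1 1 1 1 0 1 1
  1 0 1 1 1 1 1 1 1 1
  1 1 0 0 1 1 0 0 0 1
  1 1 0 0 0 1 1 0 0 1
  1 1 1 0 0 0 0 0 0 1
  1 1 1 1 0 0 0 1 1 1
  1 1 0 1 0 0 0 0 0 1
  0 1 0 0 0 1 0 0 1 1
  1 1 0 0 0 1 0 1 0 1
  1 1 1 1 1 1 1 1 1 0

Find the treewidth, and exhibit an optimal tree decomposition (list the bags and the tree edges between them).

Treewidth 4.
One optimal decomposition is:
Bags: B1 = {0, 1, 2, 4, 9}  B2 = {0, 1, 2, 5, 9}  B3 = {0, 1, 3, 5, 9}  B4 = {0, 1, 5, 8, 9}  B5 = {1, 5, 7, 8, 9}  B6 = {0, 1, 3, 6, 9}
Tree: B1–B2, B2–B3, B2–B4, B4–B5, B3–B6

The largest bag has 5 vertices, giving width 4; this decomposition certifies tw(G) ≤ 4. For the lower bound, the 5 vertices {0, 1, 2, 4, 9} are pairwise adjacent, and any tree decomposition puts a clique entirely inside one bag — forcing width ≥ 4. The upper and lower bounds meet at 4, so that is the treewidth.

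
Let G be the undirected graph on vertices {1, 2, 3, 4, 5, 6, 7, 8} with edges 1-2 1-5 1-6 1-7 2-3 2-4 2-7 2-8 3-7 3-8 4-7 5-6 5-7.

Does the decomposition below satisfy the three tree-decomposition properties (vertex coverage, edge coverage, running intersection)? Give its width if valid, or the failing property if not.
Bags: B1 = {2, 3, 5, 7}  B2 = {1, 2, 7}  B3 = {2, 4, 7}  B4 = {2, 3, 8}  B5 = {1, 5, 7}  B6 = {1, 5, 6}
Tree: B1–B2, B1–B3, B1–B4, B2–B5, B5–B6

A tree decomposition must satisfy three properties: every vertex lies in some bag; for every edge, both endpoints lie together in some bag; and for every vertex, the bags containing it form a connected subtree. Here bags containing vertex 5 are not connected in the tree, so the decomposition is invalid.

No — bags containing vertex 5 are not connected in the tree.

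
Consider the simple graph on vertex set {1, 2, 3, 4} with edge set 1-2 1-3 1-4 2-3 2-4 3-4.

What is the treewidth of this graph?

A width-3 tree decomposition is:
Bags: B1 = {1, 2, 3, 4}
Tree: (single bag)
With just one bag of size 4, the width is 4 − 1 = 3, so tw(G) ≤ 3. On the other hand G contains the 4-clique {1, 2, 3, 4}. A clique must lie in a single bag of any decomposition, so no decomposition can have width below 3. The upper and lower bounds meet at 3, so that is the treewidth.

3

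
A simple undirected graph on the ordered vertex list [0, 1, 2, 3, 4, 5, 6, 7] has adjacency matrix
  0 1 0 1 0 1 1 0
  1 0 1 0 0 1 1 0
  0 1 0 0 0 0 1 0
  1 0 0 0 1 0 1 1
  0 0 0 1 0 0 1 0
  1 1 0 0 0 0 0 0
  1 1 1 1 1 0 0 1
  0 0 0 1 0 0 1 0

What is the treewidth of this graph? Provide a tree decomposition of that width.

Each bag holds 3 vertices, so the decomposition has width 2, which upper-bounds the treewidth. For the lower bound, the 3 vertices {0, 1, 5} are pairwise adjacent, and any tree decomposition puts a clique entirely inside one bag — forcing width ≥ 2. Hence tw(G) = 2 exactly.

Treewidth 2.
One such decomposition:
Bags: B1 = {0, 3, 6}  B2 = {0, 1, 6}  B3 = {0, 1, 5}  B4 = {1, 2, 6}  B5 = {3, 6, 7}  B6 = {3, 4, 6}
Tree: B1–B2, B2–B3, B2–B4, B1–B5, B1–B6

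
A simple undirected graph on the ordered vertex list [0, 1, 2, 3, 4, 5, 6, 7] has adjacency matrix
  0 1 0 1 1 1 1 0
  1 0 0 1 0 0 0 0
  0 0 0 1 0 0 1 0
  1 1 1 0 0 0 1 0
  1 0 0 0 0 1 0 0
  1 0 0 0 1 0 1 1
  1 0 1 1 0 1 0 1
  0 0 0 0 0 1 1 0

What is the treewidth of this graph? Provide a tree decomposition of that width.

Treewidth 2.
Bags: B1 = {0, 5, 6}  B2 = {5, 6, 7}  B3 = {0, 3, 6}  B4 = {2, 3, 6}  B5 = {0, 1, 3}  B6 = {0, 4, 5}
Tree: B1–B2, B1–B3, B3–B4, B3–B5, B1–B6

Each bag holds 3 vertices, so the decomposition has width 2, which upper-bounds the treewidth. On the other hand G contains the 3-clique {0, 1, 3}. A clique must lie in a single bag of any decomposition, so no decomposition can have width below 2. Combining the bounds, tw(G) = 2.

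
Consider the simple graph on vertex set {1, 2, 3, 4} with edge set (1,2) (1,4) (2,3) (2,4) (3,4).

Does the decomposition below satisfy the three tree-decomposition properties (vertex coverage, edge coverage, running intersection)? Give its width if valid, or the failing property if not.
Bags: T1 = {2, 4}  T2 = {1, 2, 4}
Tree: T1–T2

A tree decomposition must satisfy three properties: every vertex lies in some bag; for every edge, both endpoints lie together in some bag; and for every vertex, the bags containing it form a connected subtree. Here vertex 3 appears in no bag, so the decomposition is invalid.

No — vertex 3 appears in no bag.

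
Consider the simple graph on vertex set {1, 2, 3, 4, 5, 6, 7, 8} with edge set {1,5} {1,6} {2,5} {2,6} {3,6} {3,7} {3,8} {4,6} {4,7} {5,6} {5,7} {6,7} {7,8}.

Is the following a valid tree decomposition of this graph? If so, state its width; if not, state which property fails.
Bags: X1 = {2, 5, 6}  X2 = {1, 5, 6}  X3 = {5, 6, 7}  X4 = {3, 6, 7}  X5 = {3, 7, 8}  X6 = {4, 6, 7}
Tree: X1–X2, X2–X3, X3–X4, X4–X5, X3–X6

Vertex coverage: the bags together contain {1, 2, 3, 4, 5, 6, 7, 8}, the full vertex set. Edge coverage: each edge of G has both endpoints in at least one bag. Running intersection: for every vertex, the bags containing it form a connected subtree. All three properties hold, so this is a valid tree decomposition of width max|bag| − 1 = 2, and hence tw(G) ≤ 2.

Yes; width 2.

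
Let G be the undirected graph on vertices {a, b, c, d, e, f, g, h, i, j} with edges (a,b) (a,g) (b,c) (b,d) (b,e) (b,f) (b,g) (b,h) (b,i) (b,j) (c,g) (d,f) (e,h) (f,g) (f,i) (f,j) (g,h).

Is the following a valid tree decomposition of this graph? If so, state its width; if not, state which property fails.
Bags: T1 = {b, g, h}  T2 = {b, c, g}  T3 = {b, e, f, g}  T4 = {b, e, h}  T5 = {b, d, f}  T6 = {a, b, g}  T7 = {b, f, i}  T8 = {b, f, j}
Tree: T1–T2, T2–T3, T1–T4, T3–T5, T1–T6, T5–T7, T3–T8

A tree decomposition must satisfy three properties: every vertex lies in some bag; for every edge, both endpoints lie together in some bag; and for every vertex, the bags containing it form a connected subtree. Here bags containing vertex e are not connected in the tree, so the decomposition is invalid.

No — bags containing vertex e are not connected in the tree.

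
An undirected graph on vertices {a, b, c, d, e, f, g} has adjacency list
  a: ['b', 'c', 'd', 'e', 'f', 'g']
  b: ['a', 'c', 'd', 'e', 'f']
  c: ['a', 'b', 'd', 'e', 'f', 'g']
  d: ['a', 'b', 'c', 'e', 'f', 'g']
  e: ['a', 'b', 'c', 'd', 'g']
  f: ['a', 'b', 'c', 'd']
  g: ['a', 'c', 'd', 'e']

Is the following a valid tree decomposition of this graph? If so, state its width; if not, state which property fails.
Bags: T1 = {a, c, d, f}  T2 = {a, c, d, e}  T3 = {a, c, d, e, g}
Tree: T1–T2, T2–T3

A tree decomposition must satisfy three properties: every vertex lies in some bag; for every edge, both endpoints lie together in some bag; and for every vertex, the bags containing it form a connected subtree. Here vertex b appears in no bag, so the decomposition is invalid.

No — vertex b appears in no bag.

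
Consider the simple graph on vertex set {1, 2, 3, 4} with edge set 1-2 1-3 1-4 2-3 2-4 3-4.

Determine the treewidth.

A width-3 tree decomposition is:
Bags: B1 = {1, 2, 3, 4}
Tree: (single bag)
With just one bag of size 4, the width is 4 − 1 = 3, so tw(G) ≤ 3. For the lower bound, the 4 vertices {1, 2, 3, 4} are pairwise adjacent, and any tree decomposition puts a clique entirely inside one bag — forcing width ≥ 3. Combining the bounds, tw(G) = 3.

3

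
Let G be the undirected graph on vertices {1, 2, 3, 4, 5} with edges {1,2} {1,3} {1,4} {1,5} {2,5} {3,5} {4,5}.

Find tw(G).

2

A width-2 tree decomposition is:
Bags: B1 = {1, 2, 5}  B2 = {1, 4, 5}  B3 = {1, 3, 5}
Tree: B1–B2, B1–B3
The largest bag has 3 vertices, giving width 2; this decomposition certifies tw(G) ≤ 2. On the other hand G contains the 3-clique {1, 2, 5}. A clique must lie in a single bag of any decomposition, so no decomposition can have width below 2. Therefore the treewidth is 2.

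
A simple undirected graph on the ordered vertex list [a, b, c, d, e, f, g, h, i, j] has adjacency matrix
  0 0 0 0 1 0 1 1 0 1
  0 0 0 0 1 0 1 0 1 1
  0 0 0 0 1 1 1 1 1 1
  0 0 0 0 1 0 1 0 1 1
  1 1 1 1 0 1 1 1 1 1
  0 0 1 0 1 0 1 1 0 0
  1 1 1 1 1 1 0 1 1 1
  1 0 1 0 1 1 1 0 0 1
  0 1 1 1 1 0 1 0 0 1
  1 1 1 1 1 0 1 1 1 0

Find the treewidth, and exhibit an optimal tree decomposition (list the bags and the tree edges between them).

Each bag holds 5 vertices, so the decomposition has width 4, which upper-bounds the treewidth. Conversely, {c, e, g, h, j} is a clique of size 5, and the vertices of any clique must share a bag in every tree decomposition; so some bag has ≥ 5 vertices and tw(G) ≥ 4. Therefore the treewidth is 4.

Treewidth 4.
One optimal decomposition is:
Bags: B1 = {c, e, g, i, j}  B2 = {b, e, g, i, j}  B3 = {c, e, g, h, j}  B4 = {c, e, f, g, h}  B5 = {a, e, g, h, j}  B6 = {d, e, g, i, j}
Tree: B1–B2, B1–B3, B3–B4, B3–B5, B2–B6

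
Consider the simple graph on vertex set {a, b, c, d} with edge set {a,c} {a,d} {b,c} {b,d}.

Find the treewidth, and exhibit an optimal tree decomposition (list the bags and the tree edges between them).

The largest bag has 3 vertices, giving width 2; this decomposition certifies tw(G) ≤ 2. For the lower bound, G contains the cycle b–d–a–c–b, so G is not a forest; only forests have treewidth ≤ 1, hence tw(G) ≥ 2. Hence tw(G) = 2 exactly.

Treewidth 2.
Bags: B1 = {a, b, d}  B2 = {a, b, c}
Tree: B1–B2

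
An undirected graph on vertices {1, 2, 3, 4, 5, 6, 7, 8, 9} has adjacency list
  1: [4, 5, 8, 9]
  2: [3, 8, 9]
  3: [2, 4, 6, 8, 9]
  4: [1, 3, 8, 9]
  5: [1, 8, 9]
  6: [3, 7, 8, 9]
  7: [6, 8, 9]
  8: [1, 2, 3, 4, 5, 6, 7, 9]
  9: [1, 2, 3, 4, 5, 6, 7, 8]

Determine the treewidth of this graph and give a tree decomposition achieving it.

Every bag has size at most 4, so the width is 4 − 1 = 3 and tw(G) ≤ 3. On the other hand G contains the 4-clique {1, 4, 8, 9}. A clique must lie in a single bag of any decomposition, so no decomposition can have width below 3. Hence tw(G) = 3 exactly.

Treewidth 3.
Bags: B1 = {3, 6, 8, 9}  B2 = {3, 4, 8, 9}  B3 = {6, 7, 8, 9}  B4 = {2, 3, 8, 9}  B5 = {1, 4, 8, 9}  B6 = {1, 5, 8, 9}
Tree: B1–B2, B1–B3, B2–B4, B2–B5, B5–B6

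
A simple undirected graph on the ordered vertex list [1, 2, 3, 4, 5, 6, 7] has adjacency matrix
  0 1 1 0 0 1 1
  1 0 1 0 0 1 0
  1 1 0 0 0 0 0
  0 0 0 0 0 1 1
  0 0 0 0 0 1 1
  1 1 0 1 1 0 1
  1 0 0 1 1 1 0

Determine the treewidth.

A width-2 tree decomposition is:
Bags: B1 = {1, 6, 7}  B2 = {1, 2, 6}  B3 = {4, 6, 7}  B4 = {5, 6, 7}  B5 = {1, 2, 3}
Tree: B1–B2, B1–B3, B3–B4, B2–B5
Each bag holds 3 vertices, so the decomposition has width 2, which upper-bounds the treewidth. On the other hand G contains the 3-clique {1, 2, 3}. A clique must lie in a single bag of any decomposition, so no decomposition can have width below 2. The upper and lower bounds meet at 2, so that is the treewidth.

2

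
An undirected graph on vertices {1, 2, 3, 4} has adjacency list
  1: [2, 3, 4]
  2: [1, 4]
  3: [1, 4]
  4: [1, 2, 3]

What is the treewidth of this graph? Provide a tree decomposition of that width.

Treewidth 2.
Bags: B1 = {1, 3, 4}  B2 = {1, 2, 4}
Tree: B1–B2

Each bag holds 3 vertices, so the decomposition has width 2, which upper-bounds the treewidth. For the lower bound, the 3 vertices {1, 2, 4} are pairwise adjacent, and any tree decomposition puts a clique entirely inside one bag — forcing width ≥ 2. Combining the bounds, tw(G) = 2.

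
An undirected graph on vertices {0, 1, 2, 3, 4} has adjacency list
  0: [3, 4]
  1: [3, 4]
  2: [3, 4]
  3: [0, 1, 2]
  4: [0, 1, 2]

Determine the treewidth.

A width-2 tree decomposition is:
Bags: B1 = {2, 3, 4}  B2 = {1, 3, 4}  B3 = {0, 3, 4}
Tree: B1–B2, B2–B3
Each bag holds 3 vertices, so the decomposition has width 2, which upper-bounds the treewidth. Since 4–2–3–1–4 is a cycle in G, G is not acyclic. Forests are exactly the graphs of treewidth ≤ 1, so tw(G) ≥ 2. The upper and lower bounds meet at 2, so that is the treewidth.

2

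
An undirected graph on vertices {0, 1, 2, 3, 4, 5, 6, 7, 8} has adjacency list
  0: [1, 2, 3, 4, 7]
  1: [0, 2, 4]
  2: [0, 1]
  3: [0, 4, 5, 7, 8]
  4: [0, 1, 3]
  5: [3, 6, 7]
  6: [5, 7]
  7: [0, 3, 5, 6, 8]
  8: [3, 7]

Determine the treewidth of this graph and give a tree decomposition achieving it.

Treewidth 2.
Bags: B1 = {0, 3, 7}  B2 = {3, 5, 7}  B3 = {3, 7, 8}  B4 = {0, 3, 4}  B5 = {0, 1, 4}  B6 = {5, 6, 7}  B7 = {0, 1, 2}
Tree: B1–B2, B2–B3, B1–B4, B4–B5, B2–B6, B5–B7

Every bag has size at most 3, so the width is 3 − 1 = 2 and tw(G) ≤ 2. Conversely, {0, 1, 2} is a clique of size 3, and the vertices of any clique must share a bag in every tree decomposition; so some bag has ≥ 3 vertices and tw(G) ≥ 2. The upper and lower bounds meet at 2, so that is the treewidth.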